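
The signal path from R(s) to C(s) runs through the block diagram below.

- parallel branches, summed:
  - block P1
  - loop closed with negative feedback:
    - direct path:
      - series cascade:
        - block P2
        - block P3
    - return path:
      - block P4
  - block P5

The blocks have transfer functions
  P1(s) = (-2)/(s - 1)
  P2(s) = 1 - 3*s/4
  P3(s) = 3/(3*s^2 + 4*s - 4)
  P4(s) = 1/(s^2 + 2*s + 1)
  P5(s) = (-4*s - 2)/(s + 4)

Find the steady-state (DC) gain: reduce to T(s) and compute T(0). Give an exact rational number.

Answer: -3/2

Working:
Step 1 - reduce the series chain P2, P3, giving (12 - 9*s)/(12*s^2 + 16*s - 16)
Step 2 - close the feedback loop around (P2*P3), P4, giving (-9*s^3 - 6*s^2 + 15*s + 12)/(12*s^4 + 40*s^3 + 28*s^2 - 25*s - 4)
Step 3 - parallel reduction of P1, [(P2*P3)/(1+(P2*P3)*P4)], P5, giving (-48*s^6 - 169*s^5 - 217*s^4 - 107*s^3 - 71*s^2 + 126*s - 24)/(12*s^6 + 76*s^5 + 100*s^4 - 101*s^3 - 191*s^2 + 88*s + 16)
Evaluating the step-3 result (the overall T(s)) at s = 0 gives T(0) = -24/16 = -3/2.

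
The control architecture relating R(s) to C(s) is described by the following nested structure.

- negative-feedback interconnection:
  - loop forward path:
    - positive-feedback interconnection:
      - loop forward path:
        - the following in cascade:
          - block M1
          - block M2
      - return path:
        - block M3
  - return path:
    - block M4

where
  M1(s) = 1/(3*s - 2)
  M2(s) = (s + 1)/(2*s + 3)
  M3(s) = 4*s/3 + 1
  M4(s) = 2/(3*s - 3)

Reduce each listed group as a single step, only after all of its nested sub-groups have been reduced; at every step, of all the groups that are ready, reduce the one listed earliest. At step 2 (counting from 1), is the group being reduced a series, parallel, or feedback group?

Answer: feedback

Working:
Step 1: combine M1, M2 in series
Step 2: reduce the feedback loop with forward (M1*M2) and return M3
Step 3: reduce the feedback loop with forward [(M1*M2)/(1-(M1*M2)*M3)] and return M4
The group at step 2 is a feedback group.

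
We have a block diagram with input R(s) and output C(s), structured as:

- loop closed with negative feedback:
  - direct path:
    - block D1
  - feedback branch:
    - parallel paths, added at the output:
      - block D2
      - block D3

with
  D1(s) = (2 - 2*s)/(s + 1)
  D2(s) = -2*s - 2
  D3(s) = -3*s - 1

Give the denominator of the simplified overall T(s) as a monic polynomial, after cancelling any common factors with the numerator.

Reducing step by step:

[1] parallel reduction of D2, D3; result -5*s - 3
[2] apply the feedback formula to D1, (D2+D3); result (2 - 2*s)/(10*s^2 - 3*s - 5)
That last expression is T(s), already simplified. Scaling its denominator by 1/10 (the reciprocal of the leading coefficient) yields the monic denominator.

Answer: s^2 - 3*s/10 - 1/2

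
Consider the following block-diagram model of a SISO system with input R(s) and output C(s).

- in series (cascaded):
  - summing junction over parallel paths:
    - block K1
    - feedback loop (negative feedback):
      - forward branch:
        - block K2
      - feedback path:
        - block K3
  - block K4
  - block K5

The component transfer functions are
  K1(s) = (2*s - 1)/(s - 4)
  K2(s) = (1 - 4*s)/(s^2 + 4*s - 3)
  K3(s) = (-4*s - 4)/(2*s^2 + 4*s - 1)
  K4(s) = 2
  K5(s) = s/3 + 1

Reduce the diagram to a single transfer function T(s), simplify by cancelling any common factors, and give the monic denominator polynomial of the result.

Reducing step by step:

[1] apply the feedback formula to K2, K3; result (-8*s^3 - 14*s^2 + 8*s - 1)/(2*s^4 + 12*s^3 + 25*s^2 - 4*s - 1)
[2] sum the parallel branches K1, [K2/(1+K2*K3)]; result (4*s^5 + 14*s^4 + 56*s^3 + 31*s^2 - 31*s + 5)/(2*s^5 + 4*s^4 - 23*s^3 - 104*s^2 + 15*s + 4)
[3] cascade (K1+[K2/(1+K2*K3)]), K4, K5; result (8*s^6 + 52*s^5 + 196*s^4 + 398*s^3 + 124*s^2 - 176*s + 30)/(6*s^5 + 12*s^4 - 69*s^3 - 312*s^2 + 45*s + 12)
Step 3 gives the fully reduced T(s), with no common factor left to cancel. The denominator's leading coefficient is 6, so divide each of its coefficients by 6 to get the monic form.

Answer: s^5 + 2*s^4 - 23*s^3/2 - 52*s^2 + 15*s/2 + 2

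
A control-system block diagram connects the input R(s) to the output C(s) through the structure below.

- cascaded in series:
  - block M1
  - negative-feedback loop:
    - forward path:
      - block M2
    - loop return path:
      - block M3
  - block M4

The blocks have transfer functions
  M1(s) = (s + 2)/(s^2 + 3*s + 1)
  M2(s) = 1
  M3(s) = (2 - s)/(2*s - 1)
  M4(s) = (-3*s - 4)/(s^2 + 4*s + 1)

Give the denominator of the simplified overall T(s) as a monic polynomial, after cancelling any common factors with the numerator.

(1) feedback reduction of M2, M3 = (2*s - 1)/(s + 1)
(2) combine M1, [M2/(1+M2*M3)], M4 in series = (-6*s^3 - 17*s^2 - 6*s + 8)/(s^5 + 8*s^4 + 21*s^3 + 21*s^2 + 8*s + 1)
The result of step 2 is T(s) in lowest terms. Its denominator already has leading coefficient 1, so it is monic as it stands.

Final answer: s^5 + 8*s^4 + 21*s^3 + 21*s^2 + 8*s + 1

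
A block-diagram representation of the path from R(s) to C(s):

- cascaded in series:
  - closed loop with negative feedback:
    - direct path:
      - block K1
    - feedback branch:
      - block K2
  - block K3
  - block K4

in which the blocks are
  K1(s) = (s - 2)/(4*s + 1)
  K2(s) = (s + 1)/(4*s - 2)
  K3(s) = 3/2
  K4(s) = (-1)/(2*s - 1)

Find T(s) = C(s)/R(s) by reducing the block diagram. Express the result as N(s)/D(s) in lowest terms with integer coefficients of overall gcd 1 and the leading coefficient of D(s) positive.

Step 1: reduce the feedback loop with forward K1 and return K2; result (4*s^2 - 10*s + 4)/(17*s^2 - 5*s - 4)
Step 2: series reduction of [K1/(1+K1*K2)], K3, K4: this yields T(s), and no further normalization is needed

Hence the answer: (6 - 3*s)/(17*s^2 - 5*s - 4)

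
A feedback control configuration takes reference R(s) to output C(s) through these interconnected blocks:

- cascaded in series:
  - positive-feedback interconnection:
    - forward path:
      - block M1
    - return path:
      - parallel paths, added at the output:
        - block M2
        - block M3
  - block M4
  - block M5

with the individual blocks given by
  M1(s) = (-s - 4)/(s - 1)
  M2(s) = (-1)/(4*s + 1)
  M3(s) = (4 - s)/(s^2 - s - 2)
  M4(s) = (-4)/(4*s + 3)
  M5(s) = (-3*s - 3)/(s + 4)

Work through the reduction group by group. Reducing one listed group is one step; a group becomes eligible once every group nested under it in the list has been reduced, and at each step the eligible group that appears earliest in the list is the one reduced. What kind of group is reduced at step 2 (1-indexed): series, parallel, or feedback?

[1] parallel reduction of M2, M3
[2] feedback reduction of M1, (M2+M3)
[3] combine [M1/(1-M1*(M2+M3))], M4, M5 in series
At step 2 the group reduced is feedback.

Therefore the answer is feedback.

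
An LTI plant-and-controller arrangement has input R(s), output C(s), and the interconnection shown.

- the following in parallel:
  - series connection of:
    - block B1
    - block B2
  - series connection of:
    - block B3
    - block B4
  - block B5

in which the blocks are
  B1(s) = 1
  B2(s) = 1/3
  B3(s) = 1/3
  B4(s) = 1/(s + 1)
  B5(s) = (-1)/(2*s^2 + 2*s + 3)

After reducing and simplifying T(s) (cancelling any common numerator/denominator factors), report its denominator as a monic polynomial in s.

1. combine B1, B2 in series gives 1/3
2. series reduction of B3, B4 gives 1/(3*s + 3)
3. combine (B1*B2), (B3*B4), B5 in parallel gives (2*s^3 + 6*s^2 + 4*s + 3)/(6*s^3 + 12*s^2 + 15*s + 9)
T(s) is the step-3 result (common factors already cancelled). Leading coefficient of the denominator: 6. Divide through by 6 for the monic polynomial.

Therefore the answer is s^3 + 2*s^2 + 5*s/2 + 3/2.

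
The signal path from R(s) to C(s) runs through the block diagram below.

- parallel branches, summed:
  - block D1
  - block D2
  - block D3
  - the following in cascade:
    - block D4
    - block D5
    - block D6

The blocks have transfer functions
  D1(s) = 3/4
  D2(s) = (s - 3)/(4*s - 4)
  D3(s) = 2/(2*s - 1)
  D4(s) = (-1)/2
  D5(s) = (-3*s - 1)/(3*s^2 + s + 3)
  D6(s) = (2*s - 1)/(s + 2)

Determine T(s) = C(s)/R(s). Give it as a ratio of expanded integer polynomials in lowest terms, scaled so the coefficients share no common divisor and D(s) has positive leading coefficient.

(1) series reduction of D4, D5, D6 gives (6*s^2 - s - 1)/(6*s^3 + 14*s^2 + 10*s + 12)
(2) sum the parallel branches D1, D2, D3, (D4*D5*D6), giving the overall T(s)

Hence the answer: (12*s^5 + 28*s^4 - 31*s^3 + 4*s^2 - 27*s - 7)/(12*s^5 + 10*s^4 - 16*s^3 + 8*s^2 - 26*s + 12)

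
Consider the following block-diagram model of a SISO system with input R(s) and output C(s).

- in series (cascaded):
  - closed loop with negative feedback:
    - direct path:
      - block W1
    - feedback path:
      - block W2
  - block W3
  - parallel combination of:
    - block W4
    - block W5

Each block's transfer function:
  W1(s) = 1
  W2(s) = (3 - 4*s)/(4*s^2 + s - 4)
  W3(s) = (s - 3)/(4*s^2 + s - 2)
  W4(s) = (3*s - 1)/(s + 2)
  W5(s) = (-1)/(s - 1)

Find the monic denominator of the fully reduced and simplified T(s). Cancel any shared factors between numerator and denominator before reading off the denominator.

(1) close the feedback loop around W1, W2 gives (4*s^2 + s - 4)/(4*s^2 - 3*s - 1)
(2) add W4, W5 (parallel) gives (3*s^2 - 5*s - 1)/(s^2 + s - 2)
(3) multiply [W1/(1+W1*W2)], W3, (W4+W5) (series) gives (12*s^5 - 53*s^4 + 30*s^3 + 82*s^2 - 53*s - 12)/(16*s^6 + 8*s^5 - 55*s^4 + 6*s^3 + 37*s^2 - 8*s - 4)
The result of step 3 is T(s) in lowest terms. Its denominator has leading coefficient 16; dividing the denominator through by 16 makes it monic.

Final answer: s^6 + s^5/2 - 55*s^4/16 + 3*s^3/8 + 37*s^2/16 - s/2 - 1/4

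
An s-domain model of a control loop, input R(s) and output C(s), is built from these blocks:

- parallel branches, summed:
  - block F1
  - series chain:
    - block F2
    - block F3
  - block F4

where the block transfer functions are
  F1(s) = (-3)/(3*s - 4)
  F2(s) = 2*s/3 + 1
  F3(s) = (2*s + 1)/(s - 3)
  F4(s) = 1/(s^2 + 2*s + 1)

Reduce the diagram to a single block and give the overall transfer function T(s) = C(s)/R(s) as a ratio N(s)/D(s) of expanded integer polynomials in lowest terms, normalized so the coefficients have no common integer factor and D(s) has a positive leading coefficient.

Reducing step by step:

Step 1: series reduction of F2, F3, giving (4*s^2 + 8*s + 3)/(3*s - 9)
Step 2: sum the parallel branches F1, (F2*F3), F4: this yields T(s), and no further normalization is needed

Answer: (12*s^5 + 32*s^4 - 4*s^3 - 32*s^2 - 41*s + 51)/(9*s^4 - 21*s^3 - 33*s^2 + 33*s + 36)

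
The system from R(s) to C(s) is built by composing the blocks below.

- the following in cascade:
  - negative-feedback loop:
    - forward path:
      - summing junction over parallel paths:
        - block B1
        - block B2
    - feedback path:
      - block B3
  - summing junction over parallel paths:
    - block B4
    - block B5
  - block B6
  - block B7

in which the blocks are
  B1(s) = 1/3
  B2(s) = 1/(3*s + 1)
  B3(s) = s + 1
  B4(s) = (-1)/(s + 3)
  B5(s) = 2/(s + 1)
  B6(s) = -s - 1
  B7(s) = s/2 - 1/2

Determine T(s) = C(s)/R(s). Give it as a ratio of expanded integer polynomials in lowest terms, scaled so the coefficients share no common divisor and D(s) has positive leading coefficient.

Step 1: parallel reduction of B1, B2, giving (3*s + 4)/(9*s + 3)
Step 2: feedback reduction of (B1+B2), B3, giving (3*s + 4)/(3*s^2 + 16*s + 7)
Step 3: add B4, B5 (parallel), giving (s + 5)/(s^2 + 4*s + 3)
Step 4: series reduction of [(B1+B2)/(1+(B1+B2)*B3)], (B4+B5), B6, B7 - this is the overall T(s), already in the required normalized form

Hence the answer: (-3*s^3 - 16*s^2 - s + 20)/(6*s^3 + 50*s^2 + 110*s + 42)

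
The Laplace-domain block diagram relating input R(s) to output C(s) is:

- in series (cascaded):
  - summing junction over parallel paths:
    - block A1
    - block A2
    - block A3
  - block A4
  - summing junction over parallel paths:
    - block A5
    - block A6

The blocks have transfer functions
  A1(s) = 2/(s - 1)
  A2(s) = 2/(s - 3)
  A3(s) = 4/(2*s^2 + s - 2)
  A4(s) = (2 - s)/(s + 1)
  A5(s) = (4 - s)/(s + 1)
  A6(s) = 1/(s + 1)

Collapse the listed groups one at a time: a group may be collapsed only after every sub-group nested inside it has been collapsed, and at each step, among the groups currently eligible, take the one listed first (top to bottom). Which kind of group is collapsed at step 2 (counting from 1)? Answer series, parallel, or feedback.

1. sum the parallel branches A1, A2, A3
2. reduce the parallel group A5, A6
3. cascade (A1+A2+A3), A4, (A5+A6)
Step 2 collapses a parallel group.

Final answer: parallel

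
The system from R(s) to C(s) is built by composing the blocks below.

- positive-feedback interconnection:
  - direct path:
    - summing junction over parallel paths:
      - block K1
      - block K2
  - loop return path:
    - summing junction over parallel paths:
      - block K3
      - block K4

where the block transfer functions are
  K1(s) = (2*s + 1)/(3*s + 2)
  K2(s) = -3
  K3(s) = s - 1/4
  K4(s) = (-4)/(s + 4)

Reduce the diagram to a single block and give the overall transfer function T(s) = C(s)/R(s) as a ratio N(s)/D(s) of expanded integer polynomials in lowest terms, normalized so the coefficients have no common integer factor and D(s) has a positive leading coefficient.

Answer: (-28*s^2 - 132*s - 80)/(28*s^3 + 137*s^2 - 9*s - 68)

Working:
Step 1. reduce the parallel group K1, K2 -> (-7*s - 5)/(3*s + 2)
Step 2. add K3, K4 (parallel) -> (4*s^2 + 15*s - 20)/(4*s + 16)
Step 3. feedback reduction of (K1+K2), (K3+K4); the result is T(s) itself (integer coefficients, no common factor, positive leading denominator coefficient)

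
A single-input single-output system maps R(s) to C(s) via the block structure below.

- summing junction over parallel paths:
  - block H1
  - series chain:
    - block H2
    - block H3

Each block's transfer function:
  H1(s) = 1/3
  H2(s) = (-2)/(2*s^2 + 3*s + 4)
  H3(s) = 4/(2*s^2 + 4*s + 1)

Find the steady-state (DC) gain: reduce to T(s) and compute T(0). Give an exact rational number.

Answer: -5/3

Working:
Step 1 - multiply H2, H3 (series) gives (-8)/(4*s^4 + 14*s^3 + 22*s^2 + 19*s + 4)
Step 2 - sum the parallel branches H1, (H2*H3) gives (4*s^4 + 14*s^3 + 22*s^2 + 19*s - 20)/(12*s^4 + 42*s^3 + 66*s^2 + 57*s + 12)
The step-2 result is T(s). Setting s = 0: T(0) = -20/12 = -5/3.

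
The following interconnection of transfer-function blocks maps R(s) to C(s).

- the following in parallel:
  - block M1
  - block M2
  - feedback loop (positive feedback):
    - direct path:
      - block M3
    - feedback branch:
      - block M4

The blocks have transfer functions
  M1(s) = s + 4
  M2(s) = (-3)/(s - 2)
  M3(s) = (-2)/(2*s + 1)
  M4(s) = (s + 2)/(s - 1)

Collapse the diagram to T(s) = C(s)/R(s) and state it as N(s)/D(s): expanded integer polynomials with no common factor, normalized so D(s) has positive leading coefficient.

[1] apply the feedback formula to M3, M4, giving (2 - 2*s)/(2*s^2 + s + 3)
[2] add M1, M2, [M3/(1-M3*M4)] (parallel), giving the overall T(s)

Hence the answer: (2*s^4 + 5*s^3 - 19*s^2 + s - 37)/(2*s^3 - 3*s^2 + s - 6)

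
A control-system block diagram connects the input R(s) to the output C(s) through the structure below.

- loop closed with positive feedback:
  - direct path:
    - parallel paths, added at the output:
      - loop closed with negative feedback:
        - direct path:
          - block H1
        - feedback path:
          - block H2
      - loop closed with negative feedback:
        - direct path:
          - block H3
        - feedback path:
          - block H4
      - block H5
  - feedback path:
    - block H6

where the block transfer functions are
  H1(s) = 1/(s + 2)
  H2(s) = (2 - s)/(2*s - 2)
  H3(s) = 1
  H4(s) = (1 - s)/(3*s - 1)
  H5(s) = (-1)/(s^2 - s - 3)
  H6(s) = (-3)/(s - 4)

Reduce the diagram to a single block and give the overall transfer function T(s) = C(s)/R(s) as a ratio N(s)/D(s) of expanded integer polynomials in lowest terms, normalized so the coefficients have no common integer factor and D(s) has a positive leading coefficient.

Step 1. feedback reduction of H1, H2, giving (2*s - 2)/(2*s^2 + s - 2)
Step 2. apply the feedback formula to H3, H4, giving (3*s - 1)/(2*s)
Step 3. reduce the parallel group [H1/(1+H1*H2)], [H3/(1+H3*H4)], H5, giving (6*s^5 - s^4 - 38*s^3 - 4*s^2 + 35*s - 6)/(4*s^5 - 2*s^4 - 18*s^3 - 2*s^2 + 12*s)
Step 4. close the feedback loop around ([H1/(1+H1*H2)]+[H3/(1+H3*H4)]+H5), H6, giving the overall T(s)

Therefore the answer is (6*s^6 - 25*s^5 - 34*s^4 + 148*s^3 + 51*s^2 - 146*s + 24)/(4*s^6 - 13*s^4 - 44*s^3 + 8*s^2 + 57*s - 18).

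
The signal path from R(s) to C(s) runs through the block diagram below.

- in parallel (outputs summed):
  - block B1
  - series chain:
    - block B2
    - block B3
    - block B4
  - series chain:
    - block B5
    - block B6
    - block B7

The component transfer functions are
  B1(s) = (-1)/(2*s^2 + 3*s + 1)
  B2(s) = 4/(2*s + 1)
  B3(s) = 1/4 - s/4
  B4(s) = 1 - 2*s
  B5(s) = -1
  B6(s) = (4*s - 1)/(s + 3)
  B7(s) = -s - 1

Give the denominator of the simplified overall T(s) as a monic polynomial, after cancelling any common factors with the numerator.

First reduce the diagram to T(s).

1. cascade B2, B3, B4 gives (2*s^2 - 3*s + 1)/(2*s + 1)
2. multiply B5, B6, B7 (series) gives (4*s^2 + 3*s - 1)/(s + 3)
3. combine B1, (B2*B3*B4), (B5*B6*B7) in parallel gives (10*s^4 + 23*s^3 + 6*s^2 - 6*s - 1)/(2*s^3 + 9*s^2 + 10*s + 3)
That last expression is T(s), already simplified. Scaling its denominator by 1/2 (the reciprocal of the leading coefficient) yields the monic denominator.

Answer: s^3 + 9*s^2/2 + 5*s + 3/2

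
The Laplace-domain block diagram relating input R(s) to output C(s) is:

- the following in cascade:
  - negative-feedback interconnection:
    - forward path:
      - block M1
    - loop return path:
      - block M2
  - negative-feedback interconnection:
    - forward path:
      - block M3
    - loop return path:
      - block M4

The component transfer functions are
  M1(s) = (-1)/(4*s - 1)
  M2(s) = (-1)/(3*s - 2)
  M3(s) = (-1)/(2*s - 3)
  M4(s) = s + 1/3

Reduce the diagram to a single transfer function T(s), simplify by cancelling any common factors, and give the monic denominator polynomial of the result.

First reduce the diagram to T(s).

Step 1. apply the feedback formula to M1, M2: (2 - 3*s)/(12*s^2 - 11*s + 3)
Step 2. feedback reduction of M3, M4: (-3)/(3*s - 10)
Step 3. series reduction of [M1/(1+M1*M2)], [M3/(1+M3*M4)]: (9*s - 6)/(36*s^3 - 153*s^2 + 119*s - 30)
T(s) is the step-3 result (common factors already cancelled). Leading coefficient of the denominator: 36. Divide through by 36 for the monic polynomial.

Answer: s^3 - 17*s^2/4 + 119*s/36 - 5/6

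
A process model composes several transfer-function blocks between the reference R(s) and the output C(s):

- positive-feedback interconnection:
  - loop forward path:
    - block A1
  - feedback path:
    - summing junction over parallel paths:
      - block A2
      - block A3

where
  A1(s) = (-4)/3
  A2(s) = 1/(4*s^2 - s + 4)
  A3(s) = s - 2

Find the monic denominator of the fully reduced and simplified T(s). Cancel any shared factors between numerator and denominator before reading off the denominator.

First reduce the diagram to T(s).

[1] reduce the parallel group A2, A3 = (4*s^3 - 9*s^2 + 6*s - 7)/(4*s^2 - s + 4)
[2] reduce the feedback loop with forward A1 and return (A2+A3) = (-16*s^2 + 4*s - 16)/(16*s^3 - 24*s^2 + 21*s - 16)
Step 2 gives the fully reduced T(s), with no common factor left to cancel. The denominator's leading coefficient is 16, so divide each of its coefficients by 16 to get the monic form.

Answer: s^3 - 3*s^2/2 + 21*s/16 - 1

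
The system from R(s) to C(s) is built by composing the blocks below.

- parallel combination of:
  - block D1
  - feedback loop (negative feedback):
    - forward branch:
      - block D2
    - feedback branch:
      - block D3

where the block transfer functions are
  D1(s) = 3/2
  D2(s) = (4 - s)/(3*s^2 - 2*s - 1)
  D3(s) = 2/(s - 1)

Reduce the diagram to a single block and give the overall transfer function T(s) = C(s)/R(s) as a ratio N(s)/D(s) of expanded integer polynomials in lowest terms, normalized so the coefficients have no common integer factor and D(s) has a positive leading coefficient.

Step 1. feedback reduction of D2, D3 = (-s^2 + 5*s - 4)/(3*s^3 - 5*s^2 - s + 9)
Step 2. parallel reduction of D1, [D2/(1+D2*D3)]: this yields T(s), and no further normalization is needed

Final answer: (9*s^3 - 17*s^2 + 7*s + 19)/(6*s^3 - 10*s^2 - 2*s + 18)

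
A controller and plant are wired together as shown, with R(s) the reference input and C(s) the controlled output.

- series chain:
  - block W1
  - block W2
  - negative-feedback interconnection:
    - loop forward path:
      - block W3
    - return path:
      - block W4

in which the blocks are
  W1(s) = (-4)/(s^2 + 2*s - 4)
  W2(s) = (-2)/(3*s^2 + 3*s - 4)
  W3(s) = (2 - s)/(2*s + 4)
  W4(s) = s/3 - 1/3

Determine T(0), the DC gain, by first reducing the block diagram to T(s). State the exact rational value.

Step 1. apply the feedback formula to W3, W4; result (3*s - 6)/(s^2 - 9*s - 10)
Step 2. combine W1, W2, [W3/(1+W3*W4)] in series; result (24*s - 48)/(3*s^6 - 18*s^5 - 121*s^4 - 20*s^3 + 296*s^2 + 56*s - 160)
The step-2 result is T(s). Setting s = 0: T(0) = -48/(-160) = 3/10.

Therefore the answer is 3/10.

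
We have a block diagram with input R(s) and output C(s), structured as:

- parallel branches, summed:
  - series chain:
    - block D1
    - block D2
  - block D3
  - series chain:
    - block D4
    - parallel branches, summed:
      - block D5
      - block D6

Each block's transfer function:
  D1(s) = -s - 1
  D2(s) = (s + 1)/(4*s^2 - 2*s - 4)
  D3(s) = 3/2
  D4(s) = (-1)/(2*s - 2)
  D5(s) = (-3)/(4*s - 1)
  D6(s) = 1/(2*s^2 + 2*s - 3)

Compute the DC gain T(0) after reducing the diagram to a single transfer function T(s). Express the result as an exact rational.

Answer: 37/12

Working:
(1) reduce the series chain D1, D2 gives (-s^2 - 2*s - 1)/(4*s^2 - 2*s - 4)
(2) add D5, D6 (parallel) gives (-6*s^2 - 2*s + 8)/(8*s^3 + 6*s^2 - 14*s + 3)
(3) series reduction of D4, (D5+D6) gives (3*s + 4)/(8*s^3 + 6*s^2 - 14*s + 3)
(4) sum the parallel branches (D1*D2), D3, (D4*(D5+D6)) gives (40*s^5 - 10*s^4 - 144*s^3 + 53*s^2 + 63*s - 37)/(32*s^5 + 8*s^4 - 100*s^3 + 16*s^2 + 50*s - 12)
DC gain: substitute s = 0 into T(s) from step 4: T(0) = -37/(-12) = 37/12.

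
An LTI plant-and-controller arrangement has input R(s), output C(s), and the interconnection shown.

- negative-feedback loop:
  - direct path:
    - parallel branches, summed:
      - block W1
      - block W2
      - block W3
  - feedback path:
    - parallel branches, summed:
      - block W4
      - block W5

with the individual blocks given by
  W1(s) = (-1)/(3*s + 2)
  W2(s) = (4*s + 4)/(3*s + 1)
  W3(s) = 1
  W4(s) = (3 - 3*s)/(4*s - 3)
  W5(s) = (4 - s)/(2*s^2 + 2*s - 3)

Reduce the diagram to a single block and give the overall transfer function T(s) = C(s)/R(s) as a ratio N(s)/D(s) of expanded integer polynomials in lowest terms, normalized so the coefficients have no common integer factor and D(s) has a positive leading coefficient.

The answer is (-168*s^5 - 250*s^4 + 254*s^3 + 261*s^2 - 72*s - 81)/(54*s^5 + 150*s^4 - 428*s^3 - 330*s^2 + 195*s + 171).

Reasoning:
Step 1. combine W1, W2, W3 in parallel -> (21*s^2 + 26*s + 9)/(9*s^2 + 9*s + 2)
Step 2. sum the parallel branches W4, W5 -> (-6*s^3 - 4*s^2 + 34*s - 21)/(8*s^3 + 2*s^2 - 18*s + 9)
Step 3. feedback reduction of (W1+W2+W3), (W4+W5), which is the overall transfer function T(s) = C(s)/R(s) in lowest terms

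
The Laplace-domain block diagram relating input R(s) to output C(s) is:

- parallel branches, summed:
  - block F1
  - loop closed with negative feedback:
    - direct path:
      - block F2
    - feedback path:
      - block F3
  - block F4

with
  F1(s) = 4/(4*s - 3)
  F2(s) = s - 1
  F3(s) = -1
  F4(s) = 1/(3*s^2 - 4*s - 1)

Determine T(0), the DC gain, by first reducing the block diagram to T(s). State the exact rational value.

Answer: -17/6

Working:
Step 1: reduce the feedback loop with forward F2 and return F3; result (1 - s)/(s - 2)
Step 2: reduce the parallel group F1, [F2/(1+F2*F3)], F4; result (-12*s^4 + 49*s^3 - 69*s^2 + 22*s + 17)/(12*s^4 - 49*s^3 + 58*s^2 - 13*s - 6)
Step 2 gives the overall T(s). Then T(0) = 17/(-6) = -17/6.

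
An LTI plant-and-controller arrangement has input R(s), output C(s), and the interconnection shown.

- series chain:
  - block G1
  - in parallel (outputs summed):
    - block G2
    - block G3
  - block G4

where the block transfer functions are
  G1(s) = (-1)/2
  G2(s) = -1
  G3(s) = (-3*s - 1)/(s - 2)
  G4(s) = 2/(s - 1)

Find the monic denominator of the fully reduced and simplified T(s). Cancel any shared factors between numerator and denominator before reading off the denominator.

1. reduce the parallel group G2, G3 gives (1 - 4*s)/(s - 2)
2. series reduction of G1, (G2+G3), G4 gives (4*s - 1)/(s^2 - 3*s + 2)
The result of step 2 is T(s) in lowest terms. Its denominator already has leading coefficient 1, so it is monic as it stands.

Hence the answer: s^2 - 3*s + 2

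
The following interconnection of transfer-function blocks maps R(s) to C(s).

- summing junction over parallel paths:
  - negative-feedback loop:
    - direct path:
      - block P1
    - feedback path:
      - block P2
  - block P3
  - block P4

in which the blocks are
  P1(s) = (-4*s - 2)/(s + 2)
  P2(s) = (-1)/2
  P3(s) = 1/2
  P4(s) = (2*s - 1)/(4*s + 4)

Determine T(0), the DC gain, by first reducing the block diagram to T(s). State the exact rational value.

The answer is -5/12.

Reasoning:
Step 1: close the feedback loop around P1, P2 gives (-4*s - 2)/(3*s + 3)
Step 2: sum the parallel branches [P1/(1+P1*P2)], P3, P4 gives (-4*s - 5)/(12*s + 12)
DC gain: substitute s = 0 into T(s) from step 2: T(0) = -5/12.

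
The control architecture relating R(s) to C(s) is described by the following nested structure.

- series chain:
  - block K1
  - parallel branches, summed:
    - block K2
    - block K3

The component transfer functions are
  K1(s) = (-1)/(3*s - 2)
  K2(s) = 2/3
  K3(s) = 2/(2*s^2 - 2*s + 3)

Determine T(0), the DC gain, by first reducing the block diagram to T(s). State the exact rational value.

Step 1 - combine K2, K3 in parallel = (4*s^2 - 4*s + 12)/(6*s^2 - 6*s + 9)
Step 2 - series reduction of K1, (K2+K3) = (-4*s^2 + 4*s - 12)/(18*s^3 - 30*s^2 + 39*s - 18)
The step-2 result is T(s). Setting s = 0: T(0) = -12/(-18) = 2/3.

Therefore the answer is 2/3.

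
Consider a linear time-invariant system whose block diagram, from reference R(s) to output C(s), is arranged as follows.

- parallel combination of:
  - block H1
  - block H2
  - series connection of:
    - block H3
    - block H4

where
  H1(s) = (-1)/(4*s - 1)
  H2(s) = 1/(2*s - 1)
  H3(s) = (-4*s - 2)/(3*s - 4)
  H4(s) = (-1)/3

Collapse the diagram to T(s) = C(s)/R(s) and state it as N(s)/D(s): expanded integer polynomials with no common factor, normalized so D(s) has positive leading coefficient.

Reducing step by step:

Step 1 - multiply H3, H4 (series) = (4*s + 2)/(9*s - 12)
Step 2 - parallel reduction of H1, H2, (H3*H4), giving the overall T(s)

Answer: (32*s^3 + 10*s^2 - 32*s + 2)/(72*s^3 - 150*s^2 + 81*s - 12)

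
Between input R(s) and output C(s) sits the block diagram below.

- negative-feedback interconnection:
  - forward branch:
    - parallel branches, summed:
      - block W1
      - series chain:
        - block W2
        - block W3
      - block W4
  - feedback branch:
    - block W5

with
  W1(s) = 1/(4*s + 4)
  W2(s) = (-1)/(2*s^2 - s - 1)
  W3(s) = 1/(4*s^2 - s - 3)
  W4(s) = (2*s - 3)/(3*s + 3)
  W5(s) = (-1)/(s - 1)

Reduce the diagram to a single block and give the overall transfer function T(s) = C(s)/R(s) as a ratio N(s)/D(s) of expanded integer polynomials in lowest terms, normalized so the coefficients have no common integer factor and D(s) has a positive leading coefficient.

Reducing step by step:

(1) series reduction of W2, W3; result (-1)/(8*s^4 - 6*s^3 - 9*s^2 + 4*s + 3)
(2) sum the parallel branches W1, (W2*W3), W4; result (64*s^5 - 120*s^4 - 18*s^3 + 113*s^2 - 24*s - 39)/(96*s^5 + 24*s^4 - 180*s^3 - 60*s^2 + 84*s + 36)
(3) collapse the loop ((W1+(W2*W3)+W4) forward, W5 return); the result is T(s) itself (integer coefficients, no common factor, positive leading denominator coefficient)

Answer: (64*s^6 - 184*s^5 + 102*s^4 + 131*s^3 - 137*s^2 - 15*s + 39)/(96*s^6 - 136*s^5 - 84*s^4 + 138*s^3 + 31*s^2 - 24*s + 3)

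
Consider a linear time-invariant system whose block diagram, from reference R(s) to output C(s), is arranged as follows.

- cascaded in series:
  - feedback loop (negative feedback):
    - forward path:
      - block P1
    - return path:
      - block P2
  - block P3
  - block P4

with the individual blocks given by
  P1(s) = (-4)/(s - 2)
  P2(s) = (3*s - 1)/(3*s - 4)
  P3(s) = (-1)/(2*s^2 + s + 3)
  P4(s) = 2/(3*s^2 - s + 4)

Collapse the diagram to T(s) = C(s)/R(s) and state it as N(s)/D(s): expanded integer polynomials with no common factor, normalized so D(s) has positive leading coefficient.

(1) collapse the loop (P1 forward, P2 return) -> (16 - 12*s)/(3*s^2 - 22*s + 12)
(2) series reduction of [P1/(1+P1*P2)], P3, P4 - this is the overall T(s), already in the required normalized form

Hence the answer: (24*s - 32)/(18*s^6 - 129*s^5 + 98*s^4 - 337*s^3 + 206*s^2 - 252*s + 144)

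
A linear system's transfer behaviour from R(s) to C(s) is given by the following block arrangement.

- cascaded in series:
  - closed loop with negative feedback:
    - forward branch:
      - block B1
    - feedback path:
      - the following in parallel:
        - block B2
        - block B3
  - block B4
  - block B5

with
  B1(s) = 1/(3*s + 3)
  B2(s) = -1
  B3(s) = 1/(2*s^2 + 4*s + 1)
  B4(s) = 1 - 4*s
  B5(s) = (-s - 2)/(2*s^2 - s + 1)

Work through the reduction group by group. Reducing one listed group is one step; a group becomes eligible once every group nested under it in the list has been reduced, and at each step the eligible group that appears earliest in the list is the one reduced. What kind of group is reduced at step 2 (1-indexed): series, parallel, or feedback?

(1) sum the parallel branches B2, B3
(2) collapse the loop (B1 forward, (B2+B3) return)
(3) cascade [B1/(1+B1*(B2+B3))], B4, B5
The group at step 2 is a feedback group.

Answer: feedback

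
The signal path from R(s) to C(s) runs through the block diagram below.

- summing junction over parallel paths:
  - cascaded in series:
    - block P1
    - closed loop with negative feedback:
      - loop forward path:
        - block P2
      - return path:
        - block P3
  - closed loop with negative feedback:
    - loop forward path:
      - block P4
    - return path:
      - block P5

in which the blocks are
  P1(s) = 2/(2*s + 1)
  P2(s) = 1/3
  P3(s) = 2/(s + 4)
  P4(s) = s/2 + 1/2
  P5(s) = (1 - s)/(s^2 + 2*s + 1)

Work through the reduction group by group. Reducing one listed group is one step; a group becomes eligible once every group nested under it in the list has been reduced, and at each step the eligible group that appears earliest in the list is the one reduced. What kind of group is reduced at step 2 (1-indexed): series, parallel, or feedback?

Reducing step by step:

Step 1 - collapse the loop (P2 forward, P3 return)
Step 2 - series reduction of P1, [P2/(1+P2*P3)]
Step 3 - close the feedback loop around P4, P5
Step 4 - add (P1*[P2/(1+P2*P3)]), [P4/(1+P4*P5)] (parallel)
So the answer for step 2 is series.

Answer: series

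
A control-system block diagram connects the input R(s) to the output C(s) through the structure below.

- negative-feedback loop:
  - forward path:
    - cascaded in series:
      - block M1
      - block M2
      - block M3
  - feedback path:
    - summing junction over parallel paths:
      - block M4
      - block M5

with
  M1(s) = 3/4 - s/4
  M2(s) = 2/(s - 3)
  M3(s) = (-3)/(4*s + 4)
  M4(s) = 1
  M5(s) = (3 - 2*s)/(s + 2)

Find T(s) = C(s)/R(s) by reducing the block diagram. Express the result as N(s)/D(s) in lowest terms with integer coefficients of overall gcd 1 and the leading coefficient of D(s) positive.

Step 1. multiply M1, M2, M3 (series) gives 3/(8*s + 8)
Step 2. parallel reduction of M4, M5 gives (5 - s)/(s + 2)
Step 3. apply the feedback formula to (M1*M2*M3), (M4+M5); the result is T(s) itself (integer coefficients, no common factor, positive leading denominator coefficient)

Hence the answer: (3*s + 6)/(8*s^2 + 21*s + 31)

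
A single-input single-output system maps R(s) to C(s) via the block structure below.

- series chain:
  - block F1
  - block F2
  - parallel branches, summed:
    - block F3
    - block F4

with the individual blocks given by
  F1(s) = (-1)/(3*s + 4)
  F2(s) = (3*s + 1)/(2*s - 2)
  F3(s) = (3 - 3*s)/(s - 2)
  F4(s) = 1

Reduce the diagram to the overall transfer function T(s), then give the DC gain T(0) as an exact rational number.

Step 1: add F3, F4 (parallel) gives (1 - 2*s)/(s - 2)
Step 2: cascade F1, F2, (F3+F4) gives (6*s^2 - s - 1)/(6*s^3 - 10*s^2 - 12*s + 16)
That last expression is T(s); at s = 0 only the constant terms survive, so T(0) = -1/16.

Final answer: -1/16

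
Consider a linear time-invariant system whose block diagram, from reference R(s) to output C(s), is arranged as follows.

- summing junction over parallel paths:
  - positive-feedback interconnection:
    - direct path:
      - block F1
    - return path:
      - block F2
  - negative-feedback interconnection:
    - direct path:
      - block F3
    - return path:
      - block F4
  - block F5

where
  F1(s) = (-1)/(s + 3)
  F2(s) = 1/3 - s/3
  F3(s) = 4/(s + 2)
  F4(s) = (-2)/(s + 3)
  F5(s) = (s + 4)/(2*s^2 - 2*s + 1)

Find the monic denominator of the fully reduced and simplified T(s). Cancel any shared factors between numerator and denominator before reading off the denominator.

The answer is s^5 + 9*s^4 + 27*s^3/2 - 28*s^2 + 43*s/2 - 5.

Reasoning:
1. reduce the feedback loop with forward F1 and return F2, giving (-3)/(2*s + 10)
2. reduce the feedback loop with forward F3 and return F4, giving (4*s + 12)/(s^2 + 5*s - 2)
3. combine [F1/(1-F1*F2)], [F3/(1+F3*F4)], F5 in parallel, giving (12*s^4 + 116*s^3 + 285*s^2 - 39*s + 46)/(4*s^5 + 36*s^4 + 54*s^3 - 112*s^2 + 86*s - 20)
T(s) is the step-3 result (common factors already cancelled). Leading coefficient of the denominator: 4. Divide through by 4 for the monic polynomial.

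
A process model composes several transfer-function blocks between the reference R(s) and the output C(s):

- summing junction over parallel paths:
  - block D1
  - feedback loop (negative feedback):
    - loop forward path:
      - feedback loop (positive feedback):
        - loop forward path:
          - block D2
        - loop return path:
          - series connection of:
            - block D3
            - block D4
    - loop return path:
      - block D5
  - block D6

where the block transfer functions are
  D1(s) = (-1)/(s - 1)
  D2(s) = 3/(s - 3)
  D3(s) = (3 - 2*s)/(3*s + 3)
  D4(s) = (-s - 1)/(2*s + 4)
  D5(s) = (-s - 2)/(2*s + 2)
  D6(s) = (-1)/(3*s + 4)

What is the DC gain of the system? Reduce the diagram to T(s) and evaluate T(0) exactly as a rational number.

1. combine D3, D4 in series: (2*s - 3)/(6*s + 12)
2. apply the feedback formula to D2, (D3*D4): (6*s + 12)/(2*s^2 - 4*s - 9)
3. feedback reduction of [D2/(1-D2*(D3*D4))], D5: (6*s^2 + 18*s + 12)/(2*s^3 - 5*s^2 - 25*s - 21)
4. parallel reduction of D1, [[D2/(1-D2*(D3*D4))]/(1+[D2/(1-D2*(D3*D4))]*D5)], D6: (10*s^4 + 74*s^3 + 145*s^2 + 99*s + 15)/(6*s^5 - 13*s^4 - 88*s^3 - 68*s^2 + 79*s + 84)
DC gain: substitute s = 0 into T(s) from step 4: T(0) = 15/84 = 5/28.

Final answer: 5/28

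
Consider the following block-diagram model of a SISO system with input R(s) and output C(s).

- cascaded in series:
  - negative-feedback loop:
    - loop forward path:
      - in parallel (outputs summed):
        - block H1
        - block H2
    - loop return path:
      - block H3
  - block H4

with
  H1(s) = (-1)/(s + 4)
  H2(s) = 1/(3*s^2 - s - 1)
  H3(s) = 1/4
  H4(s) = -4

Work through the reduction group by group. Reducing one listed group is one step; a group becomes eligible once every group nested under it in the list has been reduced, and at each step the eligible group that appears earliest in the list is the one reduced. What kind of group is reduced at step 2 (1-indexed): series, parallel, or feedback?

Step 1: parallel reduction of H1, H2
Step 2: apply the feedback formula to (H1+H2), H3
Step 3: reduce the series chain [(H1+H2)/(1+(H1+H2)*H3)], H4
At step 2 the group reduced is feedback.

Therefore the answer is feedback.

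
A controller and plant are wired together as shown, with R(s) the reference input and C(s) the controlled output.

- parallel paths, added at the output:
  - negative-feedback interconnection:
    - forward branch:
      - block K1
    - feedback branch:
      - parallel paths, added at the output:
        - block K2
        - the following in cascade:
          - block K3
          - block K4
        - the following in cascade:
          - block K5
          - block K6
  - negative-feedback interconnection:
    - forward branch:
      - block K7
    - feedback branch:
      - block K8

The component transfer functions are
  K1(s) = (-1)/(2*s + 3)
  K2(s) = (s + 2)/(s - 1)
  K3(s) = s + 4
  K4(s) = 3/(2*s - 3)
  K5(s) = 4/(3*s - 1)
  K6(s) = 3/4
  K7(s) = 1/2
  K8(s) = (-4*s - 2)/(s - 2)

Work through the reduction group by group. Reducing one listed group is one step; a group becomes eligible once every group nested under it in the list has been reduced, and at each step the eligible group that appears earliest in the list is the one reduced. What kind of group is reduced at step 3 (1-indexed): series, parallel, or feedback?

Step 1. cascade K3, K4
Step 2. cascade K5, K6
Step 3. combine K2, (K3*K4), (K5*K6) in parallel
Step 4. close the feedback loop around K1, (K2+(K3*K4)+(K5*K6))
Step 5. feedback reduction of K7, K8
Step 6. sum the parallel branches [K1/(1+K1*(K2+(K3*K4)+(K5*K6)))], [K7/(1+K7*K8)]
The group at step 3 is a parallel group.

Therefore the answer is parallel.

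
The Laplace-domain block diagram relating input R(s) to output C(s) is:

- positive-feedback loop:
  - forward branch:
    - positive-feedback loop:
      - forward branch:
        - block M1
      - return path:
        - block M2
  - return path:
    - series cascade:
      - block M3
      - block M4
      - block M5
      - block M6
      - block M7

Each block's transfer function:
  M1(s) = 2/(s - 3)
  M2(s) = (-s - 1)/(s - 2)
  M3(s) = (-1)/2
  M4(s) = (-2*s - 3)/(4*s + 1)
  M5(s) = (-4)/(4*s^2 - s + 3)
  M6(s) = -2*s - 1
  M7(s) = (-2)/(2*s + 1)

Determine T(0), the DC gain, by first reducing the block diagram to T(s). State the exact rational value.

1. apply the feedback formula to M1, M2; result (2*s - 4)/(s^2 - 3*s + 8)
2. series reduction of M3, M4, M5, M6, M7; result (-8*s - 12)/(16*s^3 + 11*s + 3)
3. close the feedback loop around [M1/(1-M1*M2)], (M3*M4*M5*M6*M7); result (32*s^4 - 64*s^3 + 22*s^2 - 38*s - 12)/(16*s^5 - 48*s^4 + 139*s^3 - 14*s^2 + 71*s - 24)
That last expression is T(s); at s = 0 only the constant terms survive, so T(0) = -12/(-24) = 1/2.

Hence the answer: 1/2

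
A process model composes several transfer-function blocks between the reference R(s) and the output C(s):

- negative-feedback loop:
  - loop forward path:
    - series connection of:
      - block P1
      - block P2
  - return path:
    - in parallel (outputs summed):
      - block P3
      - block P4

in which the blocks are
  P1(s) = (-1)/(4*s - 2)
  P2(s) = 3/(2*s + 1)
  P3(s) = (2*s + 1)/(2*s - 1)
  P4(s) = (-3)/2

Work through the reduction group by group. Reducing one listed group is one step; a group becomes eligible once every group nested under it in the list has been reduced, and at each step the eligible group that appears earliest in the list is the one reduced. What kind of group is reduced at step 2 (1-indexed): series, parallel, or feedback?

Answer: parallel

Working:
Step 1 - cascade P1, P2
Step 2 - add P3, P4 (parallel)
Step 3 - feedback reduction of (P1*P2), (P3+P4)
The group at step 2 is a parallel group.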